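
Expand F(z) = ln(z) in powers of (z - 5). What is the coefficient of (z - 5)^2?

-1/50

Differentiate repeatedly and evaluate at the center.
F(5) = ln(5)
F′(5) = 1/5
F′′(5) = -1/25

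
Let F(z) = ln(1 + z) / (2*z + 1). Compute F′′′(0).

32

Multiply the numerator's expansion by the denominator's geometric series.
From the series, [z^3] F = 16/3; multiply by 3! = 6 to get 32.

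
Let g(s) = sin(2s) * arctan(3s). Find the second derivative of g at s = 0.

Multiply the two series term by term and collect like powers.
The coefficient of s^2 in the expansion is 6, so g′′(0) = 2! * (6) = 12.

12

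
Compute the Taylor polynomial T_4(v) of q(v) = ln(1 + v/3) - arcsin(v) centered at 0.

Expand each term separately and add.
[v^0] = 0;  [v^1] = -2/3;  [v^2] = -1/18;  [v^3] = -25/162;  [v^4] = -1/324.

-v^4/324 - 25*v^3/162 - v^2/18 - 2*v/3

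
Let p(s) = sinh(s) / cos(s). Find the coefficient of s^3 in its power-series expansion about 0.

2/3

Divide the numerator series by the denominator series (power-series long division).
p(0) = 0
p′(0) = 1
p′′(0) = 0
p′′′(0) = 4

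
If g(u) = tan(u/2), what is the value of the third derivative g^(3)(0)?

The coefficient of u^3 in the expansion is 1/24, so g′′′(0) = 3! * (1/24) = 1/4.

1/4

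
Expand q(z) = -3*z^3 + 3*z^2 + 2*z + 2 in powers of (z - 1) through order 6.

q(1) = 4
q′(1) = -1
q′′(1) = -12
q′′′(1) = -18
q^(4)(1) = 0
q^(5)(1) = 0
q^(6)(1) = 0
Then c_k = q^(k)(1)/k! gives each Taylor coefficient.

-3*(z - 1)^3 - 6*(z - 1)^2 - (z - 1) + 4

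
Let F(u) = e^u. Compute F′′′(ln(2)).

From the series, [(u - ln(2))^3] F = 1/3; multiply by 3! = 6 to get 2.

2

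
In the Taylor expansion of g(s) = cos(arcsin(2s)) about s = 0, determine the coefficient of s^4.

-2

Let u equal the inner series; expand the outer function in u and truncate.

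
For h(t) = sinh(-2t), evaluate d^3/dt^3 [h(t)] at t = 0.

-8

The coefficient of t^3 in the expansion is -4/3, so h′′′(0) = 3! * (-4/3) = -8.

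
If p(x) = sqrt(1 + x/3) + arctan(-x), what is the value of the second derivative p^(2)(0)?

Combine the two series term by term.
The coefficient of x^2 in the expansion is -1/72, so p′′(0) = 2! * (-1/72) = -1/36.

-1/36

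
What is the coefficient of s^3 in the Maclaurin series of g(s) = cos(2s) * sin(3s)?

-21/2

Take the Cauchy product of the two expansions.
[s^0] = 0;  [s^1] = 3;  [s^2] = 0;  [s^3] = -21/2.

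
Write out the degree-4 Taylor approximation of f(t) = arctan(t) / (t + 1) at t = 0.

Expand 1/(denominator) as a geometric series and multiply by the numerator's series.
[t^0] = 0;  [t^1] = 1;  [t^2] = -1;  [t^3] = 2/3;  [t^4] = -2/3.

-2*t^4/3 + 2*t^3/3 - t^2 + t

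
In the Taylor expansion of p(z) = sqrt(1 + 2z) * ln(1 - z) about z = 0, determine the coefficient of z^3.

Take the Cauchy product of the two expansions.
p(0) = 0
p′(0) = -1
p′′(0) = -3
p′′′(0) = -2

-1/3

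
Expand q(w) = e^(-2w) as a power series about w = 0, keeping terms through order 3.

q(0) = 1
q′(0) = -2
q′′(0) = 4
q′′′(0) = -8
The Taylor polynomial is Σ q^(k)(0)/k! · w^k.

-4*w^3/3 + 2*w^2 - 2*w + 1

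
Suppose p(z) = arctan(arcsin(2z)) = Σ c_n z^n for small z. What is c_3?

-4/3

Substitute the inner expansion into the outer series and collect powers.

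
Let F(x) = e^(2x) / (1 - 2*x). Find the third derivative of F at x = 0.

Multiply the numerator's expansion by the denominator's geometric series.
From the series, [x^3] F = 64/3; multiply by 3! = 6 to get 128.

128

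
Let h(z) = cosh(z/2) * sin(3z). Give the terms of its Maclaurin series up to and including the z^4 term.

Take the Cauchy product of the two expansions.
h(0) = 0
h′(0) = 3
h′′(0) = 0
h′′′(0) = -99/4
h^(4)(0) = 0

-33*z^3/8 + 3*z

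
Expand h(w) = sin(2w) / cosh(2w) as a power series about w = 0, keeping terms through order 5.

48*w^5/5 - 16*w^3/3 + 2*w

Invert the denominator's series and multiply.
h(0) = 0
h′(0) = 2
h′′(0) = 0
h′′′(0) = -32
h^(4)(0) = 0
h^(5)(0) = 1152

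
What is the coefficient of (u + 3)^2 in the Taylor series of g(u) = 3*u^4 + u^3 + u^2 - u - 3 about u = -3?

154

c_2 = g′′(-3)/2! = 154.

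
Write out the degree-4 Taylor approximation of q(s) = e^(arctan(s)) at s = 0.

Plug the Maclaurin series of the inner function into that of the outer and collect terms.
q(0) = 1
q′(0) = 1
q′′(0) = 1
q′′′(0) = -1
q^(4)(0) = -7

-7*s^4/24 - s^3/6 + s^2/2 + s + 1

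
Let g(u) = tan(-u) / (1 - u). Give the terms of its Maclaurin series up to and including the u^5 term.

-22*u^5/15 - 4*u^4/3 - 4*u^3/3 - u^2 - u

Write out both Maclaurin series and multiply, keeping only the needed powers.
[u^0] = 0;  [u^1] = -1;  [u^2] = -1;  [u^3] = -4/3;  [u^4] = -4/3;  [u^5] = -22/15.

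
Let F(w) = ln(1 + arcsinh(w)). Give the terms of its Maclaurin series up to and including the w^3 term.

w^3/6 - w^2/2 + w

Substitute the inner expansion into the outer series and collect powers.
F(0) = 0
F′(0) = 1
F′′(0) = -1
F′′′(0) = 1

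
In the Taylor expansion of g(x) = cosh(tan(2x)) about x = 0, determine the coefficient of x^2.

2

Compose series: expand the inner function first, then feed it into the outer expansion.
g(0) = 1
g′(0) = 0
g′′(0) = 4
So c_2 = g′′(0)/2! = 2.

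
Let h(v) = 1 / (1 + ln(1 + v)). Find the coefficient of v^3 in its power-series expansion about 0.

Expand as Σ (-1)^k u^k with u equal to the inner function's series.
h(0) = 1
h′(0) = -1
h′′(0) = 3
h′′′(0) = -14
So c_3 = h′′′(0)/3! = -7/3.

-7/3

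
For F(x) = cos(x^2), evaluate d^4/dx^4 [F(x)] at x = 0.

From the series, [x^4] F = -1/2; multiply by 4! = 24 to get -12.

-12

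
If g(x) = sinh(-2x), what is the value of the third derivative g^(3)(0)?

-8

The coefficient of x^3 in the expansion is -4/3, so g′′′(0) = 3! * (-4/3) = -8.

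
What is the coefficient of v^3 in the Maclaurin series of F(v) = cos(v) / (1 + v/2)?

Take the Cauchy product of the two expansions.
F(0) = 1
F′(0) = -1/2
F′′(0) = -1/2
F′′′(0) = 3/4
Dividing each by k! gives the coefficients c_0, ..., c_3.

1/8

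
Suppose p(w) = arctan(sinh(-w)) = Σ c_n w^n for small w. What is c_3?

Plug the Maclaurin series of the inner function into that of the outer and collect terms.
p(0) = 0
p′(0) = -1
p′′(0) = 0
p′′′(0) = 1
Then c_k = p^(k)(0)/k! gives each Taylor coefficient.

1/6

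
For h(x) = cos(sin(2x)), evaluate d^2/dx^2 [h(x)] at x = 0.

-4

Substitute the inner expansion into the outer series and collect powers.
The coefficient of x^2 in the expansion is -2, so h′′(0) = 2! * (-2) = -4.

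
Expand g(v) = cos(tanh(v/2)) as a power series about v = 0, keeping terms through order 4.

3*v^4/128 - v^2/8 + 1

Plug the Maclaurin series of the inner function into that of the outer and collect terms.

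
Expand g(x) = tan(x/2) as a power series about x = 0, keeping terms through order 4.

x^3/24 + x/2

g(0) = 0
g′(0) = 1/2
g′′(0) = 0
g′′′(0) = 1/4
g^(4)(0) = 0
Then c_k = g^(k)(0)/k! gives each Taylor coefficient.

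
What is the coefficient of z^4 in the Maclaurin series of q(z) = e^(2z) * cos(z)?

-7/24

Expand each factor separately, then convolve coefficients.
[z^0] = 1;  [z^1] = 2;  [z^2] = 3/2;  [z^3] = 1/3;  [z^4] = -7/24.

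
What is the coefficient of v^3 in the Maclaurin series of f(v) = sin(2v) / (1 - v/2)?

-5/6

Take the Cauchy product of the two expansions.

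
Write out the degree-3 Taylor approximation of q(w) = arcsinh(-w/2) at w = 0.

w^3/48 - w/2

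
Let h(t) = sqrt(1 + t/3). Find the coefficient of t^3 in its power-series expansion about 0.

1/432

h(0) = 1
h′(0) = 1/6
h′′(0) = -1/36
h′′′(0) = 1/72
So c_3 = h′′′(0)/3! = 1/432.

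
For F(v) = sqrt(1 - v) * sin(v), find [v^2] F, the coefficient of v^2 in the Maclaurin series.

-1/2

Take the Cauchy product of the two expansions.
[v^0] = 0;  [v^1] = 1;  [v^2] = -1/2.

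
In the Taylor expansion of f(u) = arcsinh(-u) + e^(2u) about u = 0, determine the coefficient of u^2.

2

Expand each term separately and add.
f(0) = 1
f′(0) = 1
f′′(0) = 4
So c_2 = f′′(0)/2! = 2.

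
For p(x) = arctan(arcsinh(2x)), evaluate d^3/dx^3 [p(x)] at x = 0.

-24

Let u equal the inner series; expand the outer function in u and truncate.
The coefficient of x^3 in the expansion is -4, so p′′′(0) = 3! * (-4) = -24.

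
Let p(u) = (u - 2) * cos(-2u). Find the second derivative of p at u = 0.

8

Shift and add copies of the series according to the polynomial's terms.
From the series, [u^2] p = 4; multiply by 2! = 2 to get 8.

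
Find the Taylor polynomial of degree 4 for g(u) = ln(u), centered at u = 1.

-(u - 1)^4/4 + (u - 1)^3/3 - (u - 1)^2/2 + (u - 1)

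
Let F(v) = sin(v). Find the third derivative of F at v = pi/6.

From the series, [(v - pi/6)^3] F = -sqrt(3)/12; multiply by 3! = 6 to get -sqrt(3)/2.

-sqrt(3)/2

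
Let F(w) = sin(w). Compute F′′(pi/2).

-1

Differentiate repeatedly and evaluate at the center.
From the series, [(w - pi/2)^2] F = -1/2; multiply by 2! = 2 to get -1.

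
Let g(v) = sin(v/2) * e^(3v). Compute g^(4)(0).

Expand each factor separately, then convolve coefficients.
From the series, [v^4] g = 35/16; multiply by 4! = 24 to get 105/2.

105/2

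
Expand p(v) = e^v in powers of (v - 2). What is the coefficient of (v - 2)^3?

p(2) = e^(2)
p′(2) = e^(2)
p′′(2) = e^(2)
p′′′(2) = e^(2)
The Taylor polynomial is Σ p^(k)(2)/k! · (v - 2)^k.

e^(2)/6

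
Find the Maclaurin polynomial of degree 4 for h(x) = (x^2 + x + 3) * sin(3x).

-9*x^4/2 - 21*x^3/2 + 3*x^2 + 9*x

Distribute the polynomial across the series and collect like powers.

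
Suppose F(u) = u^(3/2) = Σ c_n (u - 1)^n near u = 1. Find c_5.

Apply the Taylor formula c_k = f^(k)(a)/k!.
F(1) = 1
F′(1) = 3/2
F′′(1) = 3/4
F′′′(1) = -3/8
F^(4)(1) = 9/16
F^(5)(1) = -45/32
Dividing each by k! gives the coefficients c_0, ..., c_5.

-3/256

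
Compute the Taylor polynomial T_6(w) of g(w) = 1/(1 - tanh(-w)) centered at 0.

Compose series: expand the inner function first, then feed it into the outer expansion.

2*w^6/45 - 2*w^5/15 + w^4/3 - 2*w^3/3 + w^2 - w + 1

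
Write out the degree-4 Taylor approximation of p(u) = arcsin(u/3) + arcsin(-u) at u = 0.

-13*u^3/81 - 2*u/3

Add the two expansions coefficient-wise.
p(0) = 0
p′(0) = -2/3
p′′(0) = 0
p′′′(0) = -26/27
p^(4)(0) = 0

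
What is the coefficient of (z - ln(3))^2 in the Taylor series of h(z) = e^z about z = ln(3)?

3/2

Use the known series and substitute for the argument.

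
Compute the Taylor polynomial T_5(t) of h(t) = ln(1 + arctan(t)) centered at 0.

Plug the Maclaurin series of the inner function into that of the outer and collect terms.

t^5/15 + t^4/12 - t^2/2 + t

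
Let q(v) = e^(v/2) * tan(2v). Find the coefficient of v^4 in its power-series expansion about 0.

Write out both Maclaurin series and multiply, keeping only the needed powers.
q(0) = 0
q′(0) = 2
q′′(0) = 2
q′′′(0) = 35/2
q^(4)(0) = 33
Dividing each by k! gives the coefficients c_0, ..., c_4.

11/8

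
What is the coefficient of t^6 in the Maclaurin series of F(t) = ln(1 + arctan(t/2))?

-1/720

Plug the Maclaurin series of the inner function into that of the outer and collect terms.
F(0) = 0
F′(0) = 1/2
F′′(0) = -1/4
F′′′(0) = 0
F^(4)(0) = 1/8
F^(5)(0) = 1/4
F^(6)(0) = -1
So c_6 = F^(6)(0)/6! = -1/720.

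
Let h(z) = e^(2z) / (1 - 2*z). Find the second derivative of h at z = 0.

Expand 1/(denominator) as a geometric series and multiply by the numerator's series.
The coefficient of z^2 in the expansion is 10, so h′′(0) = 2! * (10) = 20.

20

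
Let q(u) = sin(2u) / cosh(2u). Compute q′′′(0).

-32

Divide the numerator series by the denominator series (power-series long division).
The coefficient of u^3 in the expansion is -16/3, so q′′′(0) = 3! * (-16/3) = -32.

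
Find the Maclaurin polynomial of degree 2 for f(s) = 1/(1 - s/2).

Compute the successive derivatives at the expansion point and divide by k!.
[s^0] = 1;  [s^1] = 1/2;  [s^2] = 1/4.

s^2/4 + s/2 + 1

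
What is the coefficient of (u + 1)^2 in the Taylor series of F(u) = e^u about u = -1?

e^(-1)/2

Apply the Taylor formula c_k = f^(k)(a)/k!.
[(u + 1)^0] = e^(-1);  [(u + 1)^1] = e^(-1);  [(u + 1)^2] = e^(-1)/2.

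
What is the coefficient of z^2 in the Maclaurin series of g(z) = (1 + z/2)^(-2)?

g(0) = 1
g′(0) = -1
g′′(0) = 3/2
Dividing each by k! gives the coefficients c_0, ..., c_2.

3/4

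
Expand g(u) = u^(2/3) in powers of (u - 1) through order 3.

4*(u - 1)^3/81 - (u - 1)^2/9 + 2*(u - 1)/3 + 1

g(1) = 1
g′(1) = 2/3
g′′(1) = -2/9
g′′′(1) = 8/27
Dividing each by k! gives the coefficients c_0, ..., c_3.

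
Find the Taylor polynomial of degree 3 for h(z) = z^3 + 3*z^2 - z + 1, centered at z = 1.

Differentiate repeatedly and evaluate at the center.
h(1) = 4
h′(1) = 8
h′′(1) = 12
h′′′(1) = 6

(z - 1)^3 + 6*(z - 1)^2 + 8*(z - 1) + 4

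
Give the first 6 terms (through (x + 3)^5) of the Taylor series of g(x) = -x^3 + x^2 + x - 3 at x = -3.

[(x + 3)^0] = 30;  [(x + 3)^1] = -32;  [(x + 3)^2] = 10;  [(x + 3)^3] = -1;  [(x + 3)^4] = 0;  [(x + 3)^5] = 0.

-(x + 3)^3 + 10*(x + 3)^2 - 32*(x + 3) + 30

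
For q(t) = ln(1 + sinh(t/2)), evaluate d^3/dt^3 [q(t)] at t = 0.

Substitute the inner expansion into the outer series and collect powers.
The coefficient of t^3 in the expansion is 1/16, so q′′′(0) = 3! * (1/16) = 3/8.

3/8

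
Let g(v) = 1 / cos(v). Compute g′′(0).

Write the quotient as an unknown series and match coefficients against numerator = denominator · series.
The coefficient of v^2 in the expansion is 1/2, so g′′(0) = 2! * (1/2) = 1.

1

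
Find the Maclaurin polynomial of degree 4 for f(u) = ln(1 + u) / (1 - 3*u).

Expand 1/(denominator) as a geometric series and multiply by the numerator's series.
f(0) = 0
f′(0) = 1
f′′(0) = 5
f′′′(0) = 47
f^(4)(0) = 558
The Taylor polynomial is Σ f^(k)(0)/k! · u^k.

93*u^4/4 + 47*u^3/6 + 5*u^2/2 + u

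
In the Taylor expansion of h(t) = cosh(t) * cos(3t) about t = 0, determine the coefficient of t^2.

Take the Cauchy product of the two expansions.
h(0) = 1
h′(0) = 0
h′′(0) = -8
So c_2 = h′′(0)/2! = -4.

-4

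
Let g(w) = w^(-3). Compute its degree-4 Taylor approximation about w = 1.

15*(w - 1)^4 - 10*(w - 1)^3 + 6*(w - 1)^2 - 3*(w - 1) + 1

g(1) = 1
g′(1) = -3
g′′(1) = 12
g′′′(1) = -60
g^(4)(1) = 360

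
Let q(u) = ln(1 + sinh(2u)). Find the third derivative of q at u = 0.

24

Plug the Maclaurin series of the inner function into that of the outer and collect terms.
From the series, [u^3] q = 4; multiply by 3! = 6 to get 24.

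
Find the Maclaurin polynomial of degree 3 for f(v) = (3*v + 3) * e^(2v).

10*v^3 + 12*v^2 + 9*v + 3

Multiply each power in the prefactor through the base expansion.
f(0) = 3
f′(0) = 9
f′′(0) = 24
f′′′(0) = 60
The Taylor polynomial is Σ f^(k)(0)/k! · v^k.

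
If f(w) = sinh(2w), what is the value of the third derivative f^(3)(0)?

The coefficient of w^3 in the expansion is 4/3, so f′′′(0) = 3! * (4/3) = 8.

8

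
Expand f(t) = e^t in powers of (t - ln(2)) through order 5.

Compute the successive derivatives at the expansion point and divide by k!.
f(ln(2)) = 2
f′(ln(2)) = 2
f′′(ln(2)) = 2
f′′′(ln(2)) = 2
f^(4)(ln(2)) = 2
f^(5)(ln(2)) = 2

(t - ln(2))^5/60 + (t - ln(2))^4/12 + (t - ln(2))^3/3 + (t - ln(2))^2 + 2*(t - ln(2)) + 2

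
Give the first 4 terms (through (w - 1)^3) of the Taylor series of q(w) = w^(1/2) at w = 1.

(w - 1)^3/16 - (w - 1)^2/8 + (w - 1)/2 + 1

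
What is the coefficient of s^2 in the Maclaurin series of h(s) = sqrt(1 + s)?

h(0) = 1
h′(0) = 1/2
h′′(0) = -1/4

-1/8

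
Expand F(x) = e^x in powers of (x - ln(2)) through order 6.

F(ln(2)) = 2
F′(ln(2)) = 2
F′′(ln(2)) = 2
F′′′(ln(2)) = 2
F^(4)(ln(2)) = 2
F^(5)(ln(2)) = 2
F^(6)(ln(2)) = 2

(x - ln(2))^6/360 + (x - ln(2))^5/60 + (x - ln(2))^4/12 + (x - ln(2))^3/3 + (x - ln(2))^2 + 2*(x - ln(2)) + 2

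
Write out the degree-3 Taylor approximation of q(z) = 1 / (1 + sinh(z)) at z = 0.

Write 1/(1+u) = 1 - u + u^2 - u^3 + ... and substitute the series for u.
q(0) = 1
q′(0) = -1
q′′(0) = 2
q′′′(0) = -7
Dividing each by k! gives the coefficients c_0, ..., c_3.

-7*z^3/6 + z^2 - z + 1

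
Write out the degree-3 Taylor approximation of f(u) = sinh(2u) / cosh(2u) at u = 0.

Write the quotient as an unknown series and match coefficients against numerator = denominator · series.
f(0) = 0
f′(0) = 2
f′′(0) = 0
f′′′(0) = -16

-8*u^3/3 + 2*u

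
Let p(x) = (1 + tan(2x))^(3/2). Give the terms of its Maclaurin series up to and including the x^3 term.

Let u equal the inner series; expand the outer function in u and truncate.

7*x^3/2 + 3*x^2/2 + 3*x + 1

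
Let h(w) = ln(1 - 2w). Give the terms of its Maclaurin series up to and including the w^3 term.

Apply the Taylor formula c_k = f^(k)(a)/k!.
[w^0] = 0;  [w^1] = -2;  [w^2] = -2;  [w^3] = -8/3.

-8*w^3/3 - 2*w^2 - 2*w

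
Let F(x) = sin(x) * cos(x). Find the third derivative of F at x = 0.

Write out both Maclaurin series and multiply, keeping only the needed powers.
The coefficient of x^3 in the expansion is -2/3, so F′′′(0) = 3! * (-2/3) = -4.

-4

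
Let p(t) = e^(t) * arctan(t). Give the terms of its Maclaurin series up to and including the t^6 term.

Expand each factor separately, then convolve coefficients.
[t^0] = 0;  [t^1] = 1;  [t^2] = 1;  [t^3] = 1/6;  [t^4] = -1/6;  [t^5] = 3/40;  [t^6] = 11/72.

11*t^6/72 + 3*t^5/40 - t^4/6 + t^3/6 + t^2 + t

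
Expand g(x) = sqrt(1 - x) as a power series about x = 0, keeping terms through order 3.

g(0) = 1
g′(0) = -1/2
g′′(0) = -1/4
g′′′(0) = -3/8
Dividing each by k! gives the coefficients c_0, ..., c_3.

-x^3/16 - x^2/8 - x/2 + 1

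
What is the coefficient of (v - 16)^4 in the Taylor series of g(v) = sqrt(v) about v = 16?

-5/2097152

c_4 = g^(4)(16)/4! = -5/2097152.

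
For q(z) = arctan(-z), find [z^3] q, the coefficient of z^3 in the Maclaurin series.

Differentiate repeatedly and evaluate at the center.
q(0) = 0
q′(0) = -1
q′′(0) = 0
q′′′(0) = 2
Dividing each by k! gives the coefficients c_0, ..., c_3.

1/3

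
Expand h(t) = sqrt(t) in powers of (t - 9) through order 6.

[(t - 9)^0] = 3;  [(t - 9)^1] = 1/6;  [(t - 9)^2] = -1/216;  [(t - 9)^3] = 1/3888;  [(t - 9)^4] = -5/279936;  [(t - 9)^5] = 7/5038848;  [(t - 9)^6] = -7/60466176.

-7*(t - 9)^6/60466176 + 7*(t - 9)^5/5038848 - 5*(t - 9)^4/279936 + (t - 9)^3/3888 - (t - 9)^2/216 + (t - 9)/6 + 3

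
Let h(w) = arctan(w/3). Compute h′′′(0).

The coefficient of w^3 in the expansion is -1/81, so h′′′(0) = 3! * (-1/81) = -2/27.

-2/27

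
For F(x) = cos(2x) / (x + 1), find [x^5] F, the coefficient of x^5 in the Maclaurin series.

Multiply the numerator's expansion by the denominator's geometric series.

1/3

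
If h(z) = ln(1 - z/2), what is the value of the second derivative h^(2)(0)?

Apply the Taylor formula c_k = f^(k)(a)/k!.
The coefficient of z^2 in the expansion is -1/8, so h′′(0) = 2! * (-1/8) = -1/4.

-1/4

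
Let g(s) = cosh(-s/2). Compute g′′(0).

Apply the Taylor formula c_k = f^(k)(a)/k!.
The coefficient of s^2 in the expansion is 1/8, so g′′(0) = 2! * (1/8) = 1/4.

1/4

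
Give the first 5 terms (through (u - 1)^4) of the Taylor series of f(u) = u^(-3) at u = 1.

15*(u - 1)^4 - 10*(u - 1)^3 + 6*(u - 1)^2 - 3*(u - 1) + 1

[(u - 1)^0] = 1;  [(u - 1)^1] = -3;  [(u - 1)^2] = 6;  [(u - 1)^3] = -10;  [(u - 1)^4] = 15.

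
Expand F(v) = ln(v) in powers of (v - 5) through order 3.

(v - 5)^3/375 - (v - 5)^2/50 + (v - 5)/5 + ln(5)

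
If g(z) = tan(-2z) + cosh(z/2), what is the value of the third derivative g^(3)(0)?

Expand each term separately and add.
The coefficient of z^3 in the expansion is -8/3, so g′′′(0) = 3! * (-8/3) = -16.

-16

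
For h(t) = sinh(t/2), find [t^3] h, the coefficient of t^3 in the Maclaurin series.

1/48

Compute the successive derivatives at the expansion point and divide by k!.
[t^0] = 0;  [t^1] = 1/2;  [t^2] = 0;  [t^3] = 1/48.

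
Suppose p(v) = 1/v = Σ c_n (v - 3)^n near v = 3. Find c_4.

p(3) = 1/3
p′(3) = -1/9
p′′(3) = 2/27
p′′′(3) = -2/27
p^(4)(3) = 8/81

1/243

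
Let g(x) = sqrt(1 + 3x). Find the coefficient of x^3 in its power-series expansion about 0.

27/16

c_3 = g′′′(0)/3! = 27/16.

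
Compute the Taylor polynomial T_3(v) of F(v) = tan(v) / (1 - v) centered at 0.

Multiply the two series term by term and collect like powers.
[v^0] = 0;  [v^1] = 1;  [v^2] = 1;  [v^3] = 4/3.

4*v^3/3 + v^2 + v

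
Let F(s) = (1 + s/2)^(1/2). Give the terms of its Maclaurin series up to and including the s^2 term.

-s^2/32 + s/4 + 1

F(0) = 1
F′(0) = 1/4
F′′(0) = -1/16
Dividing each by k! gives the coefficients c_0, ..., c_2.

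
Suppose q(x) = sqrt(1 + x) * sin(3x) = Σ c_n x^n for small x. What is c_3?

Expand each factor separately, then convolve coefficients.
q(0) = 0
q′(0) = 3
q′′(0) = 3
q′′′(0) = -117/4
Then c_k = q^(k)(0)/k! gives each Taylor coefficient.

-39/8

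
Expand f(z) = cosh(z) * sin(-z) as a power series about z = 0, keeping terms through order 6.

z^5/30 - z^3/3 - z

Multiply the two series term by term and collect like powers.
[z^0] = 0;  [z^1] = -1;  [z^2] = 0;  [z^3] = -1/3;  [z^4] = 0;  [z^5] = 1/30;  [z^6] = 0.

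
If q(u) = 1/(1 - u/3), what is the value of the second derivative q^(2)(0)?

2/9

The coefficient of u^2 in the expansion is 1/9, so q′′(0) = 2! * (1/9) = 2/9.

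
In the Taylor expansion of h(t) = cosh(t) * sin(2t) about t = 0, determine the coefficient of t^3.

-1/3

Multiply the two series term by term and collect like powers.
h(0) = 0
h′(0) = 2
h′′(0) = 0
h′′′(0) = -2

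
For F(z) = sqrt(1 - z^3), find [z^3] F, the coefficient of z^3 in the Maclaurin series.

-1/2

Use the known series and substitute for the argument.
F(0) = 1
F′(0) = 0
F′′(0) = 0
F′′′(0) = -3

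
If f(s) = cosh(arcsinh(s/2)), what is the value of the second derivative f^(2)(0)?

1/4

Compose series: expand the inner function first, then feed it into the outer expansion.
The coefficient of s^2 in the expansion is 1/8, so f′′(0) = 2! * (1/8) = 1/4.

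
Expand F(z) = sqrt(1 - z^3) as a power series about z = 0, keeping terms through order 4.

1 - z^3/2

F(0) = 1
F′(0) = 0
F′′(0) = 0
F′′′(0) = -3
F^(4)(0) = 0
Then c_k = F^(k)(0)/k! gives each Taylor coefficient.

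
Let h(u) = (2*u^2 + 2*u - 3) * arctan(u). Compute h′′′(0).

18

Distribute the polynomial across the series and collect like powers.
The coefficient of u^3 in the expansion is 3, so h′′′(0) = 3! * (3) = 18.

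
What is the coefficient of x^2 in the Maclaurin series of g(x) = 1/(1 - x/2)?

Compute the successive derivatives at the expansion point and divide by k!.
g(0) = 1
g′(0) = 1/2
g′′(0) = 1/2

1/4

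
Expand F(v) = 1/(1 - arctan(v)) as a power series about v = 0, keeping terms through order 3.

2*v^3/3 + v^2 + v + 1

Let u equal the inner series; expand the outer function in u and truncate.
F(0) = 1
F′(0) = 1
F′′(0) = 2
F′′′(0) = 4
Then c_k = F^(k)(0)/k! gives each Taylor coefficient.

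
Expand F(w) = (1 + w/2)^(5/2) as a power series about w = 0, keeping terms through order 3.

5*w^3/128 + 15*w^2/32 + 5*w/4 + 1

F(0) = 1
F′(0) = 5/4
F′′(0) = 15/16
F′′′(0) = 15/64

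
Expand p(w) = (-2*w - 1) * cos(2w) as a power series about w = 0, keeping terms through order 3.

4*w^3 + 2*w^2 - 2*w - 1

Shift and add copies of the series according to the polynomial's terms.
p(0) = -1
p′(0) = -2
p′′(0) = 4
p′′′(0) = 24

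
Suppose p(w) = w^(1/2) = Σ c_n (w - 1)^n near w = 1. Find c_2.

p(1) = 1
p′(1) = 1/2
p′′(1) = -1/4
So c_2 = p′′(1)/2! = -1/8.

-1/8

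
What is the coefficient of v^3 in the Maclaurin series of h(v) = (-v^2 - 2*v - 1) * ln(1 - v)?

7/3

Multiply each power in the prefactor through the base expansion.
h(0) = 0
h′(0) = 1
h′′(0) = 5
h′′′(0) = 14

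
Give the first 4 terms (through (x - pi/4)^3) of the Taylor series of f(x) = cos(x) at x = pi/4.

sqrt(2)*(x - pi/4)^3/12 - sqrt(2)*(x - pi/4)^2/4 - sqrt(2)*(x - pi/4)/2 + sqrt(2)/2

f(pi/4) = sqrt(2)/2
f′(pi/4) = -sqrt(2)/2
f′′(pi/4) = -sqrt(2)/2
f′′′(pi/4) = sqrt(2)/2
The Taylor polynomial is Σ f^(k)(pi/4)/k! · (x - pi/4)^k.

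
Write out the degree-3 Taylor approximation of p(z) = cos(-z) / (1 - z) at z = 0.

z^3/2 + z^2/2 + z + 1

Take the Cauchy product of the two expansions.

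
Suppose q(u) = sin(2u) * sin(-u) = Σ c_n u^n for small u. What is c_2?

Multiply the two series term by term and collect like powers.

-2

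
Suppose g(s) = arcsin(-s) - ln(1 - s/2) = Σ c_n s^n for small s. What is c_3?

Expand each term separately and add.
[s^0] = 0;  [s^1] = -1/2;  [s^2] = 1/8;  [s^3] = -1/8.

-1/8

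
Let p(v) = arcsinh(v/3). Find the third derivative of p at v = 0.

-1/27

The coefficient of v^3 in the expansion is -1/162, so p′′′(0) = 3! * (-1/162) = -1/27.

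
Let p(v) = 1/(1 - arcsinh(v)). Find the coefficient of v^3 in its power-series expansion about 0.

Plug the Maclaurin series of the inner function into that of the outer and collect terms.
p(0) = 1
p′(0) = 1
p′′(0) = 2
p′′′(0) = 5
So c_3 = p′′′(0)/3! = 5/6.

5/6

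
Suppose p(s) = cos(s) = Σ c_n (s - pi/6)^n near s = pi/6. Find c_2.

-sqrt(3)/4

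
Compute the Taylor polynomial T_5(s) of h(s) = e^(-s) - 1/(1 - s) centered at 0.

-121*s^5/120 - 23*s^4/24 - 7*s^3/6 - s^2/2 - 2*s

Combine the two series term by term.
h(0) = 0
h′(0) = -2
h′′(0) = -1
h′′′(0) = -7
h^(4)(0) = -23
h^(5)(0) = -121
Then c_k = h^(k)(0)/k! gives each Taylor coefficient.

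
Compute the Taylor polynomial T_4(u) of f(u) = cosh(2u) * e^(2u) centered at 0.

Write out both Maclaurin series and multiply, keeping only the needed powers.
[u^0] = 1;  [u^1] = 2;  [u^2] = 4;  [u^3] = 16/3;  [u^4] = 16/3.

16*u^4/3 + 16*u^3/3 + 4*u^2 + 2*u + 1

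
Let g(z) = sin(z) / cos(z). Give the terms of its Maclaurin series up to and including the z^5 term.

Divide the numerator series by the denominator series (power-series long division).
[z^0] = 0;  [z^1] = 1;  [z^2] = 0;  [z^3] = 1/3;  [z^4] = 0;  [z^5] = 2/15.

2*z^5/15 + z^3/3 + z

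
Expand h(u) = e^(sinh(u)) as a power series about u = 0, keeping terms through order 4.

Compose series: expand the inner function first, then feed it into the outer expansion.
h(0) = 1
h′(0) = 1
h′′(0) = 1
h′′′(0) = 2
h^(4)(0) = 5
Dividing each by k! gives the coefficients c_0, ..., c_4.

5*u^4/24 + u^3/3 + u^2/2 + u + 1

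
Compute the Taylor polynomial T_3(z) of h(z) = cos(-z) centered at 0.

[z^0] = 1;  [z^1] = 0;  [z^2] = -1/2;  [z^3] = 0.

1 - z^2/2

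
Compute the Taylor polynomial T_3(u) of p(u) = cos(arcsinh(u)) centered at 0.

1 - u^2/2

Plug the Maclaurin series of the inner function into that of the outer and collect terms.
p(0) = 1
p′(0) = 0
p′′(0) = -1
p′′′(0) = 0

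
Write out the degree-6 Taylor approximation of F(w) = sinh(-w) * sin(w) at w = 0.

Write out both Maclaurin series and multiply, keeping only the needed powers.
[w^0] = 0;  [w^1] = 0;  [w^2] = -1;  [w^3] = 0;  [w^4] = 0;  [w^5] = 0;  [w^6] = 1/90.

w^6/90 - w^2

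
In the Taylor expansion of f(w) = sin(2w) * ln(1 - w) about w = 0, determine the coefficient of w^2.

-2

Expand each factor separately, then convolve coefficients.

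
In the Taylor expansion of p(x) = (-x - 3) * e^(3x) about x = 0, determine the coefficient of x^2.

Shift and add copies of the series according to the polynomial's terms.
p(0) = -3
p′(0) = -10
p′′(0) = -33
So c_2 = p′′(0)/2! = -33/2.

-33/2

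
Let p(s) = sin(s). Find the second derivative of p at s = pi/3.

The coefficient of (s - pi/3)^2 in the expansion is -sqrt(3)/4, so p′′(pi/3) = 2! * (-sqrt(3)/4) = -sqrt(3)/2.

-sqrt(3)/2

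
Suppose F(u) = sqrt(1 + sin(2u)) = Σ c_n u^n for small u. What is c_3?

-1/6

Compose series: expand the inner function first, then feed it into the outer expansion.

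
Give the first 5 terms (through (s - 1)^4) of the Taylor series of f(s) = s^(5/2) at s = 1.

-5*(s - 1)^4/128 + 5*(s - 1)^3/16 + 15*(s - 1)^2/8 + 5*(s - 1)/2 + 1

f(1) = 1
f′(1) = 5/2
f′′(1) = 15/4
f′′′(1) = 15/8
f^(4)(1) = -15/16
Then c_k = f^(k)(1)/k! gives each Taylor coefficient.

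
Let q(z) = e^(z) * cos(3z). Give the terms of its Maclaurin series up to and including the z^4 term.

7*z^4/6 - 13*z^3/3 - 4*z^2 + z + 1

Multiply the two series term by term and collect like powers.
q(0) = 1
q′(0) = 1
q′′(0) = -8
q′′′(0) = -26
q^(4)(0) = 28
Dividing each by k! gives the coefficients c_0, ..., c_4.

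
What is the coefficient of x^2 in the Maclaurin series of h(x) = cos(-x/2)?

Apply the Taylor formula c_k = f^(k)(a)/k!.
h(0) = 1
h′(0) = 0
h′′(0) = -1/4
Dividing each by k! gives the coefficients c_0, ..., c_2.

-1/8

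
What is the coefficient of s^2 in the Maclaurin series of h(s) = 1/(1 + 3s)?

9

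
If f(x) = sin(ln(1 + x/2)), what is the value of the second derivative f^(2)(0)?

Plug the Maclaurin series of the inner function into that of the outer and collect terms.
From the series, [x^2] f = -1/8; multiply by 2! = 2 to get -1/4.

-1/4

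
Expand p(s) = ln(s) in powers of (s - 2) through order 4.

Differentiate repeatedly and evaluate at the center.

-(s - 2)^4/64 + (s - 2)^3/24 - (s - 2)^2/8 + (s - 2)/2 + ln(2)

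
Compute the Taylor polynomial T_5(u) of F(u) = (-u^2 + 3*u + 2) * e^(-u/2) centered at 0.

Shift and add copies of the series according to the polynomial's terms.
[u^0] = 2;  [u^1] = 2;  [u^2] = -9/4;  [u^3] = 5/6;  [u^4] = -35/192;  [u^5] = 9/320.

9*u^5/320 - 35*u^4/192 + 5*u^3/6 - 9*u^2/4 + 2*u + 2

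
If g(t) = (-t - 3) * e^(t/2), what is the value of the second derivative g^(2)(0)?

Distribute the polynomial across the series and collect like powers.
The coefficient of t^2 in the expansion is -7/8, so g′′(0) = 2! * (-7/8) = -7/4.

-7/4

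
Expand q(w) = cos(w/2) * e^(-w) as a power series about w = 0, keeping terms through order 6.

Multiply the two series term by term and collect like powers.
q(0) = 1
q′(0) = -1
q′′(0) = 3/4
q′′′(0) = -1/4
q^(4)(0) = -7/16
q^(5)(0) = 19/16
q^(6)(0) = -117/64
Then c_k = q^(k)(0)/k! gives each Taylor coefficient.

-13*w^6/5120 + 19*w^5/1920 - 7*w^4/384 - w^3/24 + 3*w^2/8 - w + 1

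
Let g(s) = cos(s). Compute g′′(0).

The coefficient of s^2 in the expansion is -1/2, so g′′(0) = 2! * (-1/2) = -1.

-1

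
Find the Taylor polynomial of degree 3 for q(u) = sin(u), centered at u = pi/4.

q(pi/4) = sqrt(2)/2
q′(pi/4) = sqrt(2)/2
q′′(pi/4) = -sqrt(2)/2
q′′′(pi/4) = -sqrt(2)/2

-sqrt(2)*(u - pi/4)^3/12 - sqrt(2)*(u - pi/4)^2/4 + sqrt(2)*(u - pi/4)/2 + sqrt(2)/2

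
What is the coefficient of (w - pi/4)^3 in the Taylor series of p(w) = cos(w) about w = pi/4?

sqrt(2)/12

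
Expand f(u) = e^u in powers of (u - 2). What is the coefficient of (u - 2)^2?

c_2 = f′′(2)/2! = e^(2)/2.

e^(2)/2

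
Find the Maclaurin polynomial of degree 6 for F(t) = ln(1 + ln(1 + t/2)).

Plug the Maclaurin series of the inner function into that of the outer and collect terms.

-917*t^6/23040 + 19*t^5/320 - 35*t^4/384 + 7*t^3/48 - t^2/4 + t/2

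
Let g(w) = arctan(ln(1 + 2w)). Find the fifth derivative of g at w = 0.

Plug the Maclaurin series of the inner function into that of the outer and collect terms.
The coefficient of w^5 in the expansion is -88/15, so g^(5)(0) = 5! * (-88/15) = -704.

-704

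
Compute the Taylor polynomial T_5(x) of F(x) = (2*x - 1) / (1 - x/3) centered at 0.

Distribute the polynomial across the series and collect like powers.
[x^0] = -1;  [x^1] = 5/3;  [x^2] = 5/9;  [x^3] = 5/27;  [x^4] = 5/81;  [x^5] = 5/243.

5*x^5/243 + 5*x^4/81 + 5*x^3/27 + 5*x^2/9 + 5*x/3 - 1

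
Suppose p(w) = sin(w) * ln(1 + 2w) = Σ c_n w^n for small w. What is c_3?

Multiply the two series term by term and collect like powers.
p(0) = 0
p′(0) = 0
p′′(0) = 4
p′′′(0) = -12

-2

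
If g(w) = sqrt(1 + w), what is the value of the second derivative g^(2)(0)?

Use the known series and substitute for the argument.
The coefficient of w^2 in the expansion is -1/8, so g′′(0) = 2! * (-1/8) = -1/4.

-1/4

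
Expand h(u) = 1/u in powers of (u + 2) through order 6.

h(-2) = -1/2
h′(-2) = -1/4
h′′(-2) = -1/4
h′′′(-2) = -3/8
h^(4)(-2) = -3/4
h^(5)(-2) = -15/8
h^(6)(-2) = -45/8
The Taylor polynomial is Σ h^(k)(-2)/k! · (u + 2)^k.

-(u + 2)^6/128 - (u + 2)^5/64 - (u + 2)^4/32 - (u + 2)^3/16 - (u + 2)^2/8 - (u + 2)/4 - 1/2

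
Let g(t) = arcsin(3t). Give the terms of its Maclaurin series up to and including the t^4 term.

9*t^3/2 + 3*t

g(0) = 0
g′(0) = 3
g′′(0) = 0
g′′′(0) = 27
g^(4)(0) = 0
Then c_k = g^(k)(0)/k! gives each Taylor coefficient.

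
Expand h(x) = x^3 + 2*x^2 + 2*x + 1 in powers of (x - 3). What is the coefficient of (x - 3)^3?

1

Use the known series and substitute for the argument.
[(x - 3)^0] = 52;  [(x - 3)^1] = 41;  [(x - 3)^2] = 11;  [(x - 3)^3] = 1.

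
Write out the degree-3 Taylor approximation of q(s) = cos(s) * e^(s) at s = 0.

Multiply the two series term by term and collect like powers.
q(0) = 1
q′(0) = 1
q′′(0) = 0
q′′′(0) = -2

-s^3/3 + s + 1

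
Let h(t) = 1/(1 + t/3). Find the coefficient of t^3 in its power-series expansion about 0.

-1/27

Apply the Taylor formula c_k = f^(k)(a)/k!.
h(0) = 1
h′(0) = -1/3
h′′(0) = 2/9
h′′′(0) = -2/9
The Taylor polynomial is Σ h^(k)(0)/k! · t^k.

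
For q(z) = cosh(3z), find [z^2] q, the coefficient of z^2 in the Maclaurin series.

q(0) = 1
q′(0) = 0
q′′(0) = 9
Dividing each by k! gives the coefficients c_0, ..., c_2.

9/2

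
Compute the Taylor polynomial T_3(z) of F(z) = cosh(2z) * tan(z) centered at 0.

7*z^3/3 + z

Write out both Maclaurin series and multiply, keeping only the needed powers.
F(0) = 0
F′(0) = 1
F′′(0) = 0
F′′′(0) = 14
Dividing each by k! gives the coefficients c_0, ..., c_3.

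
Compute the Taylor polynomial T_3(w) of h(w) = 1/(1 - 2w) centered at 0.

8*w^3 + 4*w^2 + 2*w + 1

h(0) = 1
h′(0) = 2
h′′(0) = 8
h′′′(0) = 48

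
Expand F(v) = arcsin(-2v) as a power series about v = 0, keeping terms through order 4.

Differentiate repeatedly and evaluate at the center.
[v^0] = 0;  [v^1] = -2;  [v^2] = 0;  [v^3] = -4/3;  [v^4] = 0.

-4*v^3/3 - 2*v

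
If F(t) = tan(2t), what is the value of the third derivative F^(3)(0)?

From the series, [t^3] F = 8/3; multiply by 3! = 6 to get 16.

16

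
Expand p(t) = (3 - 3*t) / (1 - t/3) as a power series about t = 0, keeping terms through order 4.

Shift and add copies of the series according to the polynomial's terms.
p(0) = 3
p′(0) = -2
p′′(0) = -4/3
p′′′(0) = -4/3
p^(4)(0) = -16/9

-2*t^4/27 - 2*t^3/9 - 2*t^2/3 - 2*t + 3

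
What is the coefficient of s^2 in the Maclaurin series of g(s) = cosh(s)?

c_2 = g′′(0)/2! = 1/2.

1/2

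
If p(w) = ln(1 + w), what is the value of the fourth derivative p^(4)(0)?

The coefficient of w^4 in the expansion is -1/4, so p^(4)(0) = 4! * (-1/4) = -6.

-6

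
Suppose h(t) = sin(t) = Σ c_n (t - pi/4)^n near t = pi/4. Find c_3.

Use the known series and substitute for the argument.
[(t - pi/4)^0] = sqrt(2)/2;  [(t - pi/4)^1] = sqrt(2)/2;  [(t - pi/4)^2] = -sqrt(2)/4;  [(t - pi/4)^3] = -sqrt(2)/12.

-sqrt(2)/12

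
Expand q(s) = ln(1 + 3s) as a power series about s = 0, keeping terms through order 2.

q(0) = 0
q′(0) = 3
q′′(0) = -9

-9*s^2/2 + 3*s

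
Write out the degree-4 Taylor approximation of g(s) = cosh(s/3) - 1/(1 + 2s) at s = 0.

Expand each term separately and add.
g(0) = 0
g′(0) = 2
g′′(0) = -71/9
g′′′(0) = 48
g^(4)(0) = -31103/81

-31103*s^4/1944 + 8*s^3 - 71*s^2/18 + 2*s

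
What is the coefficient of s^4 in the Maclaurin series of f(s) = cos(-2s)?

2/3

[s^0] = 1;  [s^1] = 0;  [s^2] = -2;  [s^3] = 0;  [s^4] = 2/3.
So c_4 = f^(4)(0)/4! = 2/3.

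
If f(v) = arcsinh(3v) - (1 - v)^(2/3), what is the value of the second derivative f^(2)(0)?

2/9

Add the two expansions coefficient-wise.
From the series, [v^2] f = 1/9; multiply by 2! = 2 to get 2/9.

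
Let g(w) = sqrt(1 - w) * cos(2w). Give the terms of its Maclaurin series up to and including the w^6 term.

Write out both Maclaurin series and multiply, keeping only the needed powers.
g(0) = 1
g′(0) = -1/2
g′′(0) = -17/4
g′′′(0) = 45/8
g^(4)(0) = 337/16
g^(5)(0) = -905/32
g^(6)(0) = -5281/64
The Taylor polynomial is Σ g^(k)(0)/k! · w^k.

-5281*w^6/46080 - 181*w^5/768 + 337*w^4/384 + 15*w^3/16 - 17*w^2/8 - w/2 + 1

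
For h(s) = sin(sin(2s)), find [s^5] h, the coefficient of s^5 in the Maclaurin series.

16/5

Let u equal the inner series; expand the outer function in u and truncate.
[s^0] = 0;  [s^1] = 2;  [s^2] = 0;  [s^3] = -8/3;  [s^4] = 0;  [s^5] = 16/5.
So c_5 = h^(5)(0)/5! = 16/5.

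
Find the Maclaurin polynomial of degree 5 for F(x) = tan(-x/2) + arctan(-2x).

-1537*x^5/240 + 21*x^3/8 - 5*x/2

Expand each term separately and add.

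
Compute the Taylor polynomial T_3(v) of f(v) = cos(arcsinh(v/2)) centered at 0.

Let u equal the inner series; expand the outer function in u and truncate.
f(0) = 1
f′(0) = 0
f′′(0) = -1/4
f′′′(0) = 0
Dividing each by k! gives the coefficients c_0, ..., c_3.

1 - v^2/8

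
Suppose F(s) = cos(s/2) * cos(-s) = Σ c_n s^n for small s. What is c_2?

Expand each factor separately, then convolve coefficients.
F(0) = 1
F′(0) = 0
F′′(0) = -5/4
So c_2 = F′′(0)/2! = -5/8.

-5/8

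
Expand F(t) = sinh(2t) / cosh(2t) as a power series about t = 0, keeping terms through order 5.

64*t^5/15 - 8*t^3/3 + 2*t

Invert the denominator's series and multiply.
F(0) = 0
F′(0) = 2
F′′(0) = 0
F′′′(0) = -16
F^(4)(0) = 0
F^(5)(0) = 512
Dividing each by k! gives the coefficients c_0, ..., c_5.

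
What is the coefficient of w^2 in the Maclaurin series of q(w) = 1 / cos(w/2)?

Write the quotient as an unknown series and match coefficients against numerator = denominator · series.
So c_2 = q′′(0)/2! = 1/8.

1/8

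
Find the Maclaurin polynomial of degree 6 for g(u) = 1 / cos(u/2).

61*u^6/46080 + 5*u^4/384 + u^2/8 + 1

Divide the numerator series by the denominator series (power-series long division).
g(0) = 1
g′(0) = 0
g′′(0) = 1/4
g′′′(0) = 0
g^(4)(0) = 5/16
g^(5)(0) = 0
g^(6)(0) = 61/64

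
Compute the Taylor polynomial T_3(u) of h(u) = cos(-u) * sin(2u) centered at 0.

-7*u^3/3 + 2*u

Write out both Maclaurin series and multiply, keeping only the needed powers.
[u^0] = 0;  [u^1] = 2;  [u^2] = 0;  [u^3] = -7/3.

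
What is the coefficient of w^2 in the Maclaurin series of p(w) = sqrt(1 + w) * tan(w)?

Write out both Maclaurin series and multiply, keeping only the needed powers.
p(0) = 0
p′(0) = 1
p′′(0) = 1

1/2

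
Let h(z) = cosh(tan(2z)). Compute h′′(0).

4

Let u equal the inner series; expand the outer function in u and truncate.
The coefficient of z^2 in the expansion is 2, so h′′(0) = 2! * (2) = 4.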